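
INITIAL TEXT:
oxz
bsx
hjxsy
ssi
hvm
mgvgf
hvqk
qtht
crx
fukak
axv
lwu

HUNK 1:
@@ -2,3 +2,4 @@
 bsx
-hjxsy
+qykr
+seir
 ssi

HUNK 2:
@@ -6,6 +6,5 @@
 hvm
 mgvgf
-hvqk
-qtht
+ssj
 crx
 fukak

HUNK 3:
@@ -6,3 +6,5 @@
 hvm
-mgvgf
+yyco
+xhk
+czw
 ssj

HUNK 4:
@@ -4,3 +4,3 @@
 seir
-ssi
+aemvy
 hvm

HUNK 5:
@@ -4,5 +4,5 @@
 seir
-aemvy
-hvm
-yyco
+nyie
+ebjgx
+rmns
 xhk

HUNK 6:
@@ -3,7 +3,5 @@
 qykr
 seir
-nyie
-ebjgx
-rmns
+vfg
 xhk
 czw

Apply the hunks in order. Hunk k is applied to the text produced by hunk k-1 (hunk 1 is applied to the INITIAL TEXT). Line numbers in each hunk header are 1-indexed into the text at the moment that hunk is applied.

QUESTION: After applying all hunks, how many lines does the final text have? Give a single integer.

Answer: 12

Derivation:
Hunk 1: at line 2 remove [hjxsy] add [qykr,seir] -> 13 lines: oxz bsx qykr seir ssi hvm mgvgf hvqk qtht crx fukak axv lwu
Hunk 2: at line 6 remove [hvqk,qtht] add [ssj] -> 12 lines: oxz bsx qykr seir ssi hvm mgvgf ssj crx fukak axv lwu
Hunk 3: at line 6 remove [mgvgf] add [yyco,xhk,czw] -> 14 lines: oxz bsx qykr seir ssi hvm yyco xhk czw ssj crx fukak axv lwu
Hunk 4: at line 4 remove [ssi] add [aemvy] -> 14 lines: oxz bsx qykr seir aemvy hvm yyco xhk czw ssj crx fukak axv lwu
Hunk 5: at line 4 remove [aemvy,hvm,yyco] add [nyie,ebjgx,rmns] -> 14 lines: oxz bsx qykr seir nyie ebjgx rmns xhk czw ssj crx fukak axv lwu
Hunk 6: at line 3 remove [nyie,ebjgx,rmns] add [vfg] -> 12 lines: oxz bsx qykr seir vfg xhk czw ssj crx fukak axv lwu
Final line count: 12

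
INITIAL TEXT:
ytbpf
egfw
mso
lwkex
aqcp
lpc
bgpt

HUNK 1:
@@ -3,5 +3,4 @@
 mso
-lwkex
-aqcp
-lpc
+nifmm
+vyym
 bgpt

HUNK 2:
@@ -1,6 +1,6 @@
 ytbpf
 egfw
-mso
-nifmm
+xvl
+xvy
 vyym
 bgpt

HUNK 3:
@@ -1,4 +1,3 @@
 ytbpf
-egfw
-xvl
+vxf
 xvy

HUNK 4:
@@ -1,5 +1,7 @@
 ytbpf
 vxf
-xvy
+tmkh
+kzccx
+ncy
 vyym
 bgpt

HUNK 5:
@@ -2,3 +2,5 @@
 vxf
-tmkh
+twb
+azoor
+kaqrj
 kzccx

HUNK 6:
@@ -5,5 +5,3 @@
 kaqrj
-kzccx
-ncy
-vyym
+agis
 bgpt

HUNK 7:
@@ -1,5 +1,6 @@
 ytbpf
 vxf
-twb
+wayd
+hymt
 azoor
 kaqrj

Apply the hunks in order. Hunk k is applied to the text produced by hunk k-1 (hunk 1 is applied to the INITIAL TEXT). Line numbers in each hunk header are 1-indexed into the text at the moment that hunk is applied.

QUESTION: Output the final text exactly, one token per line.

Answer: ytbpf
vxf
wayd
hymt
azoor
kaqrj
agis
bgpt

Derivation:
Hunk 1: at line 3 remove [lwkex,aqcp,lpc] add [nifmm,vyym] -> 6 lines: ytbpf egfw mso nifmm vyym bgpt
Hunk 2: at line 1 remove [mso,nifmm] add [xvl,xvy] -> 6 lines: ytbpf egfw xvl xvy vyym bgpt
Hunk 3: at line 1 remove [egfw,xvl] add [vxf] -> 5 lines: ytbpf vxf xvy vyym bgpt
Hunk 4: at line 1 remove [xvy] add [tmkh,kzccx,ncy] -> 7 lines: ytbpf vxf tmkh kzccx ncy vyym bgpt
Hunk 5: at line 2 remove [tmkh] add [twb,azoor,kaqrj] -> 9 lines: ytbpf vxf twb azoor kaqrj kzccx ncy vyym bgpt
Hunk 6: at line 5 remove [kzccx,ncy,vyym] add [agis] -> 7 lines: ytbpf vxf twb azoor kaqrj agis bgpt
Hunk 7: at line 1 remove [twb] add [wayd,hymt] -> 8 lines: ytbpf vxf wayd hymt azoor kaqrj agis bgpt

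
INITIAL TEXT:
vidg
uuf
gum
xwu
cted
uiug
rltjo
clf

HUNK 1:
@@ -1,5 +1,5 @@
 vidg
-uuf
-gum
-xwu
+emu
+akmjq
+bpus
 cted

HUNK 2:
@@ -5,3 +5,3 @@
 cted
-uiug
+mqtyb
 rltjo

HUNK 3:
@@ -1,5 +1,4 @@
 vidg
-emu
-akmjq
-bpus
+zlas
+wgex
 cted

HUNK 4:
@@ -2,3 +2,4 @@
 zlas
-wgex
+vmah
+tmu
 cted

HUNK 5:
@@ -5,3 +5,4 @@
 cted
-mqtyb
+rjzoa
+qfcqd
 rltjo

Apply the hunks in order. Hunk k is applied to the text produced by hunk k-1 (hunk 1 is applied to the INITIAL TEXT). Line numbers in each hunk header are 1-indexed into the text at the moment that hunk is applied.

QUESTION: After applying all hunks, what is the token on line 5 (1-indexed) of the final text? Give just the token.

Answer: cted

Derivation:
Hunk 1: at line 1 remove [uuf,gum,xwu] add [emu,akmjq,bpus] -> 8 lines: vidg emu akmjq bpus cted uiug rltjo clf
Hunk 2: at line 5 remove [uiug] add [mqtyb] -> 8 lines: vidg emu akmjq bpus cted mqtyb rltjo clf
Hunk 3: at line 1 remove [emu,akmjq,bpus] add [zlas,wgex] -> 7 lines: vidg zlas wgex cted mqtyb rltjo clf
Hunk 4: at line 2 remove [wgex] add [vmah,tmu] -> 8 lines: vidg zlas vmah tmu cted mqtyb rltjo clf
Hunk 5: at line 5 remove [mqtyb] add [rjzoa,qfcqd] -> 9 lines: vidg zlas vmah tmu cted rjzoa qfcqd rltjo clf
Final line 5: cted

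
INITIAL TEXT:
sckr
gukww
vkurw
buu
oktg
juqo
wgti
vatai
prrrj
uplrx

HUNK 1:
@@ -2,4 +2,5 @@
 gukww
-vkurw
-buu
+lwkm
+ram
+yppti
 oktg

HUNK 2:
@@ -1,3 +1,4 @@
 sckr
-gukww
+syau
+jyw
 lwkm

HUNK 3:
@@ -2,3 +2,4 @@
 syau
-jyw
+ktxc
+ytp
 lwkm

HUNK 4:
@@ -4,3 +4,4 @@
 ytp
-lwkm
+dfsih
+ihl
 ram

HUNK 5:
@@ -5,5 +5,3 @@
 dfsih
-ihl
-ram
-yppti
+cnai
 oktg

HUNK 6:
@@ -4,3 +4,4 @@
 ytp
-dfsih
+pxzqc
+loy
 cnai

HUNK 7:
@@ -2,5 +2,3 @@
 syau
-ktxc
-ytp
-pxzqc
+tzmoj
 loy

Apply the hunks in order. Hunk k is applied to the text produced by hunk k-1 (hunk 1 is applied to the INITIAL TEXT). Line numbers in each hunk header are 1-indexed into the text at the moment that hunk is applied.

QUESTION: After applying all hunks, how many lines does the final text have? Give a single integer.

Hunk 1: at line 2 remove [vkurw,buu] add [lwkm,ram,yppti] -> 11 lines: sckr gukww lwkm ram yppti oktg juqo wgti vatai prrrj uplrx
Hunk 2: at line 1 remove [gukww] add [syau,jyw] -> 12 lines: sckr syau jyw lwkm ram yppti oktg juqo wgti vatai prrrj uplrx
Hunk 3: at line 2 remove [jyw] add [ktxc,ytp] -> 13 lines: sckr syau ktxc ytp lwkm ram yppti oktg juqo wgti vatai prrrj uplrx
Hunk 4: at line 4 remove [lwkm] add [dfsih,ihl] -> 14 lines: sckr syau ktxc ytp dfsih ihl ram yppti oktg juqo wgti vatai prrrj uplrx
Hunk 5: at line 5 remove [ihl,ram,yppti] add [cnai] -> 12 lines: sckr syau ktxc ytp dfsih cnai oktg juqo wgti vatai prrrj uplrx
Hunk 6: at line 4 remove [dfsih] add [pxzqc,loy] -> 13 lines: sckr syau ktxc ytp pxzqc loy cnai oktg juqo wgti vatai prrrj uplrx
Hunk 7: at line 2 remove [ktxc,ytp,pxzqc] add [tzmoj] -> 11 lines: sckr syau tzmoj loy cnai oktg juqo wgti vatai prrrj uplrx
Final line count: 11

Answer: 11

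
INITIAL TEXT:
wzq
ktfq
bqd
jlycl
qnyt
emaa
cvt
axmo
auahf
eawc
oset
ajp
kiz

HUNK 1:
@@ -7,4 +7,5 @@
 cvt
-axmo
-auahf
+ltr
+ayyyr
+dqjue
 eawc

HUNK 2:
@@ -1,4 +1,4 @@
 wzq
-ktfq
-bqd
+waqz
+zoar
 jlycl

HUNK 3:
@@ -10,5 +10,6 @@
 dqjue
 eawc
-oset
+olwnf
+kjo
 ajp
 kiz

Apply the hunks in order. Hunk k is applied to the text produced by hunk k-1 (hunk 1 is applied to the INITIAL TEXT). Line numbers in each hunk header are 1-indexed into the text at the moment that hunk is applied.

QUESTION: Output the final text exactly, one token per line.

Hunk 1: at line 7 remove [axmo,auahf] add [ltr,ayyyr,dqjue] -> 14 lines: wzq ktfq bqd jlycl qnyt emaa cvt ltr ayyyr dqjue eawc oset ajp kiz
Hunk 2: at line 1 remove [ktfq,bqd] add [waqz,zoar] -> 14 lines: wzq waqz zoar jlycl qnyt emaa cvt ltr ayyyr dqjue eawc oset ajp kiz
Hunk 3: at line 10 remove [oset] add [olwnf,kjo] -> 15 lines: wzq waqz zoar jlycl qnyt emaa cvt ltr ayyyr dqjue eawc olwnf kjo ajp kiz

Answer: wzq
waqz
zoar
jlycl
qnyt
emaa
cvt
ltr
ayyyr
dqjue
eawc
olwnf
kjo
ajp
kiz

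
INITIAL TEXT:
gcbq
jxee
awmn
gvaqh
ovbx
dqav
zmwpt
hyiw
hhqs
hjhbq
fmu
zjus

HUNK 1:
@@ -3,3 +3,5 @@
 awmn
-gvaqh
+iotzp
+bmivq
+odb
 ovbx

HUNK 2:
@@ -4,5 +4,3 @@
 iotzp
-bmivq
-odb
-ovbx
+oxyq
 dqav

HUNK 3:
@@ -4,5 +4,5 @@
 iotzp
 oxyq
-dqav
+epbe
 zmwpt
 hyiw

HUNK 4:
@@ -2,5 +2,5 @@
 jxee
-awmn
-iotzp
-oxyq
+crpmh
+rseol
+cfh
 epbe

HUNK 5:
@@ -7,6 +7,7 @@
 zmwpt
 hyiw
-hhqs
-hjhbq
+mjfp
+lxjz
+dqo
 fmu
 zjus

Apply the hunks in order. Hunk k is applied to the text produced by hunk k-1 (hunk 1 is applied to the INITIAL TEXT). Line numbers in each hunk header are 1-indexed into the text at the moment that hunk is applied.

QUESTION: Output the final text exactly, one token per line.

Hunk 1: at line 3 remove [gvaqh] add [iotzp,bmivq,odb] -> 14 lines: gcbq jxee awmn iotzp bmivq odb ovbx dqav zmwpt hyiw hhqs hjhbq fmu zjus
Hunk 2: at line 4 remove [bmivq,odb,ovbx] add [oxyq] -> 12 lines: gcbq jxee awmn iotzp oxyq dqav zmwpt hyiw hhqs hjhbq fmu zjus
Hunk 3: at line 4 remove [dqav] add [epbe] -> 12 lines: gcbq jxee awmn iotzp oxyq epbe zmwpt hyiw hhqs hjhbq fmu zjus
Hunk 4: at line 2 remove [awmn,iotzp,oxyq] add [crpmh,rseol,cfh] -> 12 lines: gcbq jxee crpmh rseol cfh epbe zmwpt hyiw hhqs hjhbq fmu zjus
Hunk 5: at line 7 remove [hhqs,hjhbq] add [mjfp,lxjz,dqo] -> 13 lines: gcbq jxee crpmh rseol cfh epbe zmwpt hyiw mjfp lxjz dqo fmu zjus

Answer: gcbq
jxee
crpmh
rseol
cfh
epbe
zmwpt
hyiw
mjfp
lxjz
dqo
fmu
zjus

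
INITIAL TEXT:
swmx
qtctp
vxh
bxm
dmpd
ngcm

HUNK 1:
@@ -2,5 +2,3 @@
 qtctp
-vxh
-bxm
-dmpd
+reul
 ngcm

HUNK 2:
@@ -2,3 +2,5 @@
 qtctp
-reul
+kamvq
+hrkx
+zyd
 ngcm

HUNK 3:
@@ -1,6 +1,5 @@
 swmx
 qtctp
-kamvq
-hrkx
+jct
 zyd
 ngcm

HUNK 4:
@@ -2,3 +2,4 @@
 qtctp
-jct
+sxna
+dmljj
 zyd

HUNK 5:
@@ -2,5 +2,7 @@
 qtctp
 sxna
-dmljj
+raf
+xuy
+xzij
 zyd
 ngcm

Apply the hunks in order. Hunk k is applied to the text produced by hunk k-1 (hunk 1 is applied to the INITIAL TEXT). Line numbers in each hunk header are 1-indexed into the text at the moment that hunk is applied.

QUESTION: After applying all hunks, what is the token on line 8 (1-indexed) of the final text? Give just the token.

Hunk 1: at line 2 remove [vxh,bxm,dmpd] add [reul] -> 4 lines: swmx qtctp reul ngcm
Hunk 2: at line 2 remove [reul] add [kamvq,hrkx,zyd] -> 6 lines: swmx qtctp kamvq hrkx zyd ngcm
Hunk 3: at line 1 remove [kamvq,hrkx] add [jct] -> 5 lines: swmx qtctp jct zyd ngcm
Hunk 4: at line 2 remove [jct] add [sxna,dmljj] -> 6 lines: swmx qtctp sxna dmljj zyd ngcm
Hunk 5: at line 2 remove [dmljj] add [raf,xuy,xzij] -> 8 lines: swmx qtctp sxna raf xuy xzij zyd ngcm
Final line 8: ngcm

Answer: ngcm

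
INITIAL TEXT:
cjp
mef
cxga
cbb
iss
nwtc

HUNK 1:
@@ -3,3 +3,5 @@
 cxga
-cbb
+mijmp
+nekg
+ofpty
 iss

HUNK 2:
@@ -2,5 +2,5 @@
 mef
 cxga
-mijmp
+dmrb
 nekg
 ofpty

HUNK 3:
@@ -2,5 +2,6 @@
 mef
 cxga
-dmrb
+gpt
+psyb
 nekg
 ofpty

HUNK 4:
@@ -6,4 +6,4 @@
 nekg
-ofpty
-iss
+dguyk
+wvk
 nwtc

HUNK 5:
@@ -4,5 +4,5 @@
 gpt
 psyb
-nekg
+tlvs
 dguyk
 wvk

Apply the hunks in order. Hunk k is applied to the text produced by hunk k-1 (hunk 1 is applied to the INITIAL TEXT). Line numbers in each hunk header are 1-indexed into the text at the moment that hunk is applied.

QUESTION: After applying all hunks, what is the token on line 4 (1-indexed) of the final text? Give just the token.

Answer: gpt

Derivation:
Hunk 1: at line 3 remove [cbb] add [mijmp,nekg,ofpty] -> 8 lines: cjp mef cxga mijmp nekg ofpty iss nwtc
Hunk 2: at line 2 remove [mijmp] add [dmrb] -> 8 lines: cjp mef cxga dmrb nekg ofpty iss nwtc
Hunk 3: at line 2 remove [dmrb] add [gpt,psyb] -> 9 lines: cjp mef cxga gpt psyb nekg ofpty iss nwtc
Hunk 4: at line 6 remove [ofpty,iss] add [dguyk,wvk] -> 9 lines: cjp mef cxga gpt psyb nekg dguyk wvk nwtc
Hunk 5: at line 4 remove [nekg] add [tlvs] -> 9 lines: cjp mef cxga gpt psyb tlvs dguyk wvk nwtc
Final line 4: gpt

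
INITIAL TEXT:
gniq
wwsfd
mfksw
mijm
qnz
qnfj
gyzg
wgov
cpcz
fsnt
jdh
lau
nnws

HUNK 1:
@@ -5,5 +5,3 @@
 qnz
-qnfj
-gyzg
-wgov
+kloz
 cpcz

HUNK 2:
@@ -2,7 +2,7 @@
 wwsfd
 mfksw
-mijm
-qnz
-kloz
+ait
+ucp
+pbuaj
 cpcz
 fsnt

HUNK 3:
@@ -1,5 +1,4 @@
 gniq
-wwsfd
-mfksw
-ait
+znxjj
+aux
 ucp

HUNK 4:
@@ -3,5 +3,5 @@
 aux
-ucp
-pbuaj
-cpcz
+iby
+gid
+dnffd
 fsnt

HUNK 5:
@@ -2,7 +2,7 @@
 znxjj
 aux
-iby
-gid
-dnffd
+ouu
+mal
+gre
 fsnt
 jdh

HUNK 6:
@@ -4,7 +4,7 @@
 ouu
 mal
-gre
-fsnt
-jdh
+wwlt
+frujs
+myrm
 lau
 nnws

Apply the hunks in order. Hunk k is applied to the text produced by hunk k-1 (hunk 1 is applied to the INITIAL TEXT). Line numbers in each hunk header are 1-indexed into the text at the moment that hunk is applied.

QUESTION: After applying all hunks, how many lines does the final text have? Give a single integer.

Answer: 10

Derivation:
Hunk 1: at line 5 remove [qnfj,gyzg,wgov] add [kloz] -> 11 lines: gniq wwsfd mfksw mijm qnz kloz cpcz fsnt jdh lau nnws
Hunk 2: at line 2 remove [mijm,qnz,kloz] add [ait,ucp,pbuaj] -> 11 lines: gniq wwsfd mfksw ait ucp pbuaj cpcz fsnt jdh lau nnws
Hunk 3: at line 1 remove [wwsfd,mfksw,ait] add [znxjj,aux] -> 10 lines: gniq znxjj aux ucp pbuaj cpcz fsnt jdh lau nnws
Hunk 4: at line 3 remove [ucp,pbuaj,cpcz] add [iby,gid,dnffd] -> 10 lines: gniq znxjj aux iby gid dnffd fsnt jdh lau nnws
Hunk 5: at line 2 remove [iby,gid,dnffd] add [ouu,mal,gre] -> 10 lines: gniq znxjj aux ouu mal gre fsnt jdh lau nnws
Hunk 6: at line 4 remove [gre,fsnt,jdh] add [wwlt,frujs,myrm] -> 10 lines: gniq znxjj aux ouu mal wwlt frujs myrm lau nnws
Final line count: 10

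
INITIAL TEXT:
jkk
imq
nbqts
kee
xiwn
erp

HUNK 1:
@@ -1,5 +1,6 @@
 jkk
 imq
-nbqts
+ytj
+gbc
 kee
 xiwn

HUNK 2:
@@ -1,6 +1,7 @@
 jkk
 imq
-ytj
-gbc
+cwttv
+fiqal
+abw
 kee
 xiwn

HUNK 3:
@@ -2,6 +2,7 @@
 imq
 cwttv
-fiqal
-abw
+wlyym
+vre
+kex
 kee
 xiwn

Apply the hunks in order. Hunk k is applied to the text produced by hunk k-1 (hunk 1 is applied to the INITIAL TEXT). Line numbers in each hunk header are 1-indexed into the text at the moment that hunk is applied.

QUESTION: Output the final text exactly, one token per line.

Hunk 1: at line 1 remove [nbqts] add [ytj,gbc] -> 7 lines: jkk imq ytj gbc kee xiwn erp
Hunk 2: at line 1 remove [ytj,gbc] add [cwttv,fiqal,abw] -> 8 lines: jkk imq cwttv fiqal abw kee xiwn erp
Hunk 3: at line 2 remove [fiqal,abw] add [wlyym,vre,kex] -> 9 lines: jkk imq cwttv wlyym vre kex kee xiwn erp

Answer: jkk
imq
cwttv
wlyym
vre
kex
kee
xiwn
erp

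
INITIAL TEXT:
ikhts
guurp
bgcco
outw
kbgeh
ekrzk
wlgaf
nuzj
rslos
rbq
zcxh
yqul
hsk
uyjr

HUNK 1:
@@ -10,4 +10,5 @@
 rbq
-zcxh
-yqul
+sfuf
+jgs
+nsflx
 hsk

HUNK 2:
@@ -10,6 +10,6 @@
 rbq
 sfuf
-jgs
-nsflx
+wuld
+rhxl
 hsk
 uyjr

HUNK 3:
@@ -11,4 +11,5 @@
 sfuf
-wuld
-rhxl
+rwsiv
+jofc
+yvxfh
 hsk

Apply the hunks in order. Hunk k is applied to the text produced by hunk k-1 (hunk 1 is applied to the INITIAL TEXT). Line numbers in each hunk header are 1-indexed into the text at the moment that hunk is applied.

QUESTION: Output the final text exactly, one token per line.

Answer: ikhts
guurp
bgcco
outw
kbgeh
ekrzk
wlgaf
nuzj
rslos
rbq
sfuf
rwsiv
jofc
yvxfh
hsk
uyjr

Derivation:
Hunk 1: at line 10 remove [zcxh,yqul] add [sfuf,jgs,nsflx] -> 15 lines: ikhts guurp bgcco outw kbgeh ekrzk wlgaf nuzj rslos rbq sfuf jgs nsflx hsk uyjr
Hunk 2: at line 10 remove [jgs,nsflx] add [wuld,rhxl] -> 15 lines: ikhts guurp bgcco outw kbgeh ekrzk wlgaf nuzj rslos rbq sfuf wuld rhxl hsk uyjr
Hunk 3: at line 11 remove [wuld,rhxl] add [rwsiv,jofc,yvxfh] -> 16 lines: ikhts guurp bgcco outw kbgeh ekrzk wlgaf nuzj rslos rbq sfuf rwsiv jofc yvxfh hsk uyjr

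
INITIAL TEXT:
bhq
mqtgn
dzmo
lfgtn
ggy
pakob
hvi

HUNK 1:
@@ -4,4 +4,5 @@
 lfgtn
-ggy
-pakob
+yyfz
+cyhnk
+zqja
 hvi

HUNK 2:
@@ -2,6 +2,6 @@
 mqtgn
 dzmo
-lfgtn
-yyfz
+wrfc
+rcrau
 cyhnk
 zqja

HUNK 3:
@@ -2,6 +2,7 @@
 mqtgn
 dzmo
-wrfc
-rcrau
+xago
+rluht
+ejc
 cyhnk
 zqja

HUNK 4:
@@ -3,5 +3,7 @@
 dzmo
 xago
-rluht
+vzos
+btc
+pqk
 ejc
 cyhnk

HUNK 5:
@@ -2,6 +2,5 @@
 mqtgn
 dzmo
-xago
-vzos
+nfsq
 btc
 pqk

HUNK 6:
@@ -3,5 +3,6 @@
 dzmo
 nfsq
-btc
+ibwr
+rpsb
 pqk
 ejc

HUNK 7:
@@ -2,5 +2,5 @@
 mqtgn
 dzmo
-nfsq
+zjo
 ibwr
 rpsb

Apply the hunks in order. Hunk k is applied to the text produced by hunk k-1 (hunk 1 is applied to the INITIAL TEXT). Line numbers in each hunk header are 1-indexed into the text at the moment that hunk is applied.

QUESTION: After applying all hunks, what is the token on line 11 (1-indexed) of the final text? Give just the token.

Hunk 1: at line 4 remove [ggy,pakob] add [yyfz,cyhnk,zqja] -> 8 lines: bhq mqtgn dzmo lfgtn yyfz cyhnk zqja hvi
Hunk 2: at line 2 remove [lfgtn,yyfz] add [wrfc,rcrau] -> 8 lines: bhq mqtgn dzmo wrfc rcrau cyhnk zqja hvi
Hunk 3: at line 2 remove [wrfc,rcrau] add [xago,rluht,ejc] -> 9 lines: bhq mqtgn dzmo xago rluht ejc cyhnk zqja hvi
Hunk 4: at line 3 remove [rluht] add [vzos,btc,pqk] -> 11 lines: bhq mqtgn dzmo xago vzos btc pqk ejc cyhnk zqja hvi
Hunk 5: at line 2 remove [xago,vzos] add [nfsq] -> 10 lines: bhq mqtgn dzmo nfsq btc pqk ejc cyhnk zqja hvi
Hunk 6: at line 3 remove [btc] add [ibwr,rpsb] -> 11 lines: bhq mqtgn dzmo nfsq ibwr rpsb pqk ejc cyhnk zqja hvi
Hunk 7: at line 2 remove [nfsq] add [zjo] -> 11 lines: bhq mqtgn dzmo zjo ibwr rpsb pqk ejc cyhnk zqja hvi
Final line 11: hvi

Answer: hvi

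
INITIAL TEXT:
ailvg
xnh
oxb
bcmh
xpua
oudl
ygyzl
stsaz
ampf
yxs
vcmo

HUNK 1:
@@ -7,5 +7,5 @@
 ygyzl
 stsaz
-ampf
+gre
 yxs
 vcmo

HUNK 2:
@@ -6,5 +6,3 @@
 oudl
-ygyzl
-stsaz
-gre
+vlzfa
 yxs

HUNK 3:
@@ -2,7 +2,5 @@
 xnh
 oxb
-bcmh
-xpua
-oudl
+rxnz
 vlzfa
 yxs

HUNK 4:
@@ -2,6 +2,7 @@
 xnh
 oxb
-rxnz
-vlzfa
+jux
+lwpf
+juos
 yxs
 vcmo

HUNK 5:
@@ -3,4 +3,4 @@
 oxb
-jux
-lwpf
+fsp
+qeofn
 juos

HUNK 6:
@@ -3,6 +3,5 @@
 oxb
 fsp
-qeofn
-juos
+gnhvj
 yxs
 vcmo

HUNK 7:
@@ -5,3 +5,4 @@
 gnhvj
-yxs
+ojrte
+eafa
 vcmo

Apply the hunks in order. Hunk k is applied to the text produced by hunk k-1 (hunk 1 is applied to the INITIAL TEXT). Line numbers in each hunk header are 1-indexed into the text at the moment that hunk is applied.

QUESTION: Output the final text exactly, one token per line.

Hunk 1: at line 7 remove [ampf] add [gre] -> 11 lines: ailvg xnh oxb bcmh xpua oudl ygyzl stsaz gre yxs vcmo
Hunk 2: at line 6 remove [ygyzl,stsaz,gre] add [vlzfa] -> 9 lines: ailvg xnh oxb bcmh xpua oudl vlzfa yxs vcmo
Hunk 3: at line 2 remove [bcmh,xpua,oudl] add [rxnz] -> 7 lines: ailvg xnh oxb rxnz vlzfa yxs vcmo
Hunk 4: at line 2 remove [rxnz,vlzfa] add [jux,lwpf,juos] -> 8 lines: ailvg xnh oxb jux lwpf juos yxs vcmo
Hunk 5: at line 3 remove [jux,lwpf] add [fsp,qeofn] -> 8 lines: ailvg xnh oxb fsp qeofn juos yxs vcmo
Hunk 6: at line 3 remove [qeofn,juos] add [gnhvj] -> 7 lines: ailvg xnh oxb fsp gnhvj yxs vcmo
Hunk 7: at line 5 remove [yxs] add [ojrte,eafa] -> 8 lines: ailvg xnh oxb fsp gnhvj ojrte eafa vcmo

Answer: ailvg
xnh
oxb
fsp
gnhvj
ojrte
eafa
vcmo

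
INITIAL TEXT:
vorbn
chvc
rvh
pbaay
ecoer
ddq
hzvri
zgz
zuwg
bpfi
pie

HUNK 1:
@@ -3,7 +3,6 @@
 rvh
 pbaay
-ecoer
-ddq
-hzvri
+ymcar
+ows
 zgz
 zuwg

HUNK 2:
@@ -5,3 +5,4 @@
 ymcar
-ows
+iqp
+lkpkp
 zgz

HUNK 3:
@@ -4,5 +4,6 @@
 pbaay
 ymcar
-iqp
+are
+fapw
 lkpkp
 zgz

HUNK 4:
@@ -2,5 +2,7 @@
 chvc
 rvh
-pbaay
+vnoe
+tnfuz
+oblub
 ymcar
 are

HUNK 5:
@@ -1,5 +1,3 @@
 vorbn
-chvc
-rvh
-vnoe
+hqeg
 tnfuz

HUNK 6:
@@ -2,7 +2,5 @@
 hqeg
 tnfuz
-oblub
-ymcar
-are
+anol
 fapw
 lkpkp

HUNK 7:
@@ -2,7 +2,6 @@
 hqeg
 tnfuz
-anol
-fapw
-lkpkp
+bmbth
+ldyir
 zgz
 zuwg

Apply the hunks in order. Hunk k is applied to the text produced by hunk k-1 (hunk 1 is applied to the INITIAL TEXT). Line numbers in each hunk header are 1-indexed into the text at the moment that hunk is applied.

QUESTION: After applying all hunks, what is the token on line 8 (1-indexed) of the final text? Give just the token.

Hunk 1: at line 3 remove [ecoer,ddq,hzvri] add [ymcar,ows] -> 10 lines: vorbn chvc rvh pbaay ymcar ows zgz zuwg bpfi pie
Hunk 2: at line 5 remove [ows] add [iqp,lkpkp] -> 11 lines: vorbn chvc rvh pbaay ymcar iqp lkpkp zgz zuwg bpfi pie
Hunk 3: at line 4 remove [iqp] add [are,fapw] -> 12 lines: vorbn chvc rvh pbaay ymcar are fapw lkpkp zgz zuwg bpfi pie
Hunk 4: at line 2 remove [pbaay] add [vnoe,tnfuz,oblub] -> 14 lines: vorbn chvc rvh vnoe tnfuz oblub ymcar are fapw lkpkp zgz zuwg bpfi pie
Hunk 5: at line 1 remove [chvc,rvh,vnoe] add [hqeg] -> 12 lines: vorbn hqeg tnfuz oblub ymcar are fapw lkpkp zgz zuwg bpfi pie
Hunk 6: at line 2 remove [oblub,ymcar,are] add [anol] -> 10 lines: vorbn hqeg tnfuz anol fapw lkpkp zgz zuwg bpfi pie
Hunk 7: at line 2 remove [anol,fapw,lkpkp] add [bmbth,ldyir] -> 9 lines: vorbn hqeg tnfuz bmbth ldyir zgz zuwg bpfi pie
Final line 8: bpfi

Answer: bpfi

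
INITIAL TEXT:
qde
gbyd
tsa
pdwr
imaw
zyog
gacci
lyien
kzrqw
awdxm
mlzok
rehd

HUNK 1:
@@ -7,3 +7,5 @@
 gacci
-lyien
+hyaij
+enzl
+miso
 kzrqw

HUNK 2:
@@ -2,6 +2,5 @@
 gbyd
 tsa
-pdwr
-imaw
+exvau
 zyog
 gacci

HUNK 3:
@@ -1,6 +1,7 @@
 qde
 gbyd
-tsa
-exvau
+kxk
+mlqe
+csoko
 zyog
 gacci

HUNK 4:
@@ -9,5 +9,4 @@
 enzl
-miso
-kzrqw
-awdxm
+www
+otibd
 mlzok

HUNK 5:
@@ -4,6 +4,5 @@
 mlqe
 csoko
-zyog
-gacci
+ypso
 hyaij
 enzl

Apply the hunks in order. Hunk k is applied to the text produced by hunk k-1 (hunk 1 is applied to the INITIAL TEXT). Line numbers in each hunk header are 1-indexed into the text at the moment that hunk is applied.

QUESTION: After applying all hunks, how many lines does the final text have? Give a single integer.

Hunk 1: at line 7 remove [lyien] add [hyaij,enzl,miso] -> 14 lines: qde gbyd tsa pdwr imaw zyog gacci hyaij enzl miso kzrqw awdxm mlzok rehd
Hunk 2: at line 2 remove [pdwr,imaw] add [exvau] -> 13 lines: qde gbyd tsa exvau zyog gacci hyaij enzl miso kzrqw awdxm mlzok rehd
Hunk 3: at line 1 remove [tsa,exvau] add [kxk,mlqe,csoko] -> 14 lines: qde gbyd kxk mlqe csoko zyog gacci hyaij enzl miso kzrqw awdxm mlzok rehd
Hunk 4: at line 9 remove [miso,kzrqw,awdxm] add [www,otibd] -> 13 lines: qde gbyd kxk mlqe csoko zyog gacci hyaij enzl www otibd mlzok rehd
Hunk 5: at line 4 remove [zyog,gacci] add [ypso] -> 12 lines: qde gbyd kxk mlqe csoko ypso hyaij enzl www otibd mlzok rehd
Final line count: 12

Answer: 12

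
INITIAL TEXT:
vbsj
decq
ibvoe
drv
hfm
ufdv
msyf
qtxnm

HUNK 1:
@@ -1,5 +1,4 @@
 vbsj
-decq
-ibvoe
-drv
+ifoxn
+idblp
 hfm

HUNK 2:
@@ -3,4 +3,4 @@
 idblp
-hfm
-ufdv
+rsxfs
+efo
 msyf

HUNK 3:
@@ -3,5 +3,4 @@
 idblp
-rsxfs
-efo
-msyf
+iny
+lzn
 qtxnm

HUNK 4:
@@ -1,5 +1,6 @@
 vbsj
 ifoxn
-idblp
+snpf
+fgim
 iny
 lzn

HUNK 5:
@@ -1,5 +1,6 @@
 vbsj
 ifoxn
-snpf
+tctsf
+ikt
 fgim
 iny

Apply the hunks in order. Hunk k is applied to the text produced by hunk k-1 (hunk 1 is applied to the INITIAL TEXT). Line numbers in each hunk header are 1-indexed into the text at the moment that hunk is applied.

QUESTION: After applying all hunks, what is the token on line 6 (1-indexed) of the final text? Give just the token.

Answer: iny

Derivation:
Hunk 1: at line 1 remove [decq,ibvoe,drv] add [ifoxn,idblp] -> 7 lines: vbsj ifoxn idblp hfm ufdv msyf qtxnm
Hunk 2: at line 3 remove [hfm,ufdv] add [rsxfs,efo] -> 7 lines: vbsj ifoxn idblp rsxfs efo msyf qtxnm
Hunk 3: at line 3 remove [rsxfs,efo,msyf] add [iny,lzn] -> 6 lines: vbsj ifoxn idblp iny lzn qtxnm
Hunk 4: at line 1 remove [idblp] add [snpf,fgim] -> 7 lines: vbsj ifoxn snpf fgim iny lzn qtxnm
Hunk 5: at line 1 remove [snpf] add [tctsf,ikt] -> 8 lines: vbsj ifoxn tctsf ikt fgim iny lzn qtxnm
Final line 6: iny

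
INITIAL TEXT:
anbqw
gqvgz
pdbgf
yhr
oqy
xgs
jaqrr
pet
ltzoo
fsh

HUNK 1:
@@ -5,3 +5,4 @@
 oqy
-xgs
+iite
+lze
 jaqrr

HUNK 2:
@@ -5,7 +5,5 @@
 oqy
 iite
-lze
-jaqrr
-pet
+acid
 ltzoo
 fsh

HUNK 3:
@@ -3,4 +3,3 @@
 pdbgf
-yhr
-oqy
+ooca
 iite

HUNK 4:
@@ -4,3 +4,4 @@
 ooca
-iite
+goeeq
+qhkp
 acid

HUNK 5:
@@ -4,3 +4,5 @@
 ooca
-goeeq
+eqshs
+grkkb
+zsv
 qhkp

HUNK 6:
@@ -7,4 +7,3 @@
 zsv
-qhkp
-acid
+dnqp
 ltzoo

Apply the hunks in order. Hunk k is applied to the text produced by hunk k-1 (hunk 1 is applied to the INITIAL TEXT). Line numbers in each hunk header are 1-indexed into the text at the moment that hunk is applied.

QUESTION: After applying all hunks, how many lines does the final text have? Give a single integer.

Hunk 1: at line 5 remove [xgs] add [iite,lze] -> 11 lines: anbqw gqvgz pdbgf yhr oqy iite lze jaqrr pet ltzoo fsh
Hunk 2: at line 5 remove [lze,jaqrr,pet] add [acid] -> 9 lines: anbqw gqvgz pdbgf yhr oqy iite acid ltzoo fsh
Hunk 3: at line 3 remove [yhr,oqy] add [ooca] -> 8 lines: anbqw gqvgz pdbgf ooca iite acid ltzoo fsh
Hunk 4: at line 4 remove [iite] add [goeeq,qhkp] -> 9 lines: anbqw gqvgz pdbgf ooca goeeq qhkp acid ltzoo fsh
Hunk 5: at line 4 remove [goeeq] add [eqshs,grkkb,zsv] -> 11 lines: anbqw gqvgz pdbgf ooca eqshs grkkb zsv qhkp acid ltzoo fsh
Hunk 6: at line 7 remove [qhkp,acid] add [dnqp] -> 10 lines: anbqw gqvgz pdbgf ooca eqshs grkkb zsv dnqp ltzoo fsh
Final line count: 10

Answer: 10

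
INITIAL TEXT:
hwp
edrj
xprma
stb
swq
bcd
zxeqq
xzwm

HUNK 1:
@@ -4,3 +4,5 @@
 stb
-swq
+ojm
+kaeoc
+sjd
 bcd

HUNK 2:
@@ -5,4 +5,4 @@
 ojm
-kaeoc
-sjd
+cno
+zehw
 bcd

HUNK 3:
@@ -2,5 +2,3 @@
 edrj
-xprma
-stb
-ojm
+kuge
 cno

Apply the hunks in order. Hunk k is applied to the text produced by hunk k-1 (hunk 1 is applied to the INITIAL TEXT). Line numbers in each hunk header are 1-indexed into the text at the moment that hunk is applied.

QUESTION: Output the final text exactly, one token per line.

Answer: hwp
edrj
kuge
cno
zehw
bcd
zxeqq
xzwm

Derivation:
Hunk 1: at line 4 remove [swq] add [ojm,kaeoc,sjd] -> 10 lines: hwp edrj xprma stb ojm kaeoc sjd bcd zxeqq xzwm
Hunk 2: at line 5 remove [kaeoc,sjd] add [cno,zehw] -> 10 lines: hwp edrj xprma stb ojm cno zehw bcd zxeqq xzwm
Hunk 3: at line 2 remove [xprma,stb,ojm] add [kuge] -> 8 lines: hwp edrj kuge cno zehw bcd zxeqq xzwm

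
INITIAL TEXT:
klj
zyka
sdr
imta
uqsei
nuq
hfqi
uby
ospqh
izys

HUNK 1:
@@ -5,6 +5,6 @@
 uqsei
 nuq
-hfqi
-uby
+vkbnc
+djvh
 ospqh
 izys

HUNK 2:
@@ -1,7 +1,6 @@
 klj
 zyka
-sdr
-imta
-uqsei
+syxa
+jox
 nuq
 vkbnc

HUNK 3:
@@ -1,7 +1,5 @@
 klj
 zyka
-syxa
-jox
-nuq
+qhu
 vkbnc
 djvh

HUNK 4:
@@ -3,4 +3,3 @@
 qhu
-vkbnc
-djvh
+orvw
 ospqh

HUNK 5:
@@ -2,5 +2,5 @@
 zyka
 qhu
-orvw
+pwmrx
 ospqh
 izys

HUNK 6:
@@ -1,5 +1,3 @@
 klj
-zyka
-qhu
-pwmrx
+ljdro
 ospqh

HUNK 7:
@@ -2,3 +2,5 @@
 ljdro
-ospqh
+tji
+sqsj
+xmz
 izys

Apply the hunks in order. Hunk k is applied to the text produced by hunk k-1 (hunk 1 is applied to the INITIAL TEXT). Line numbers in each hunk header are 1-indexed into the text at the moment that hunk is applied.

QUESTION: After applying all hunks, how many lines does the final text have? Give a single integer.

Hunk 1: at line 5 remove [hfqi,uby] add [vkbnc,djvh] -> 10 lines: klj zyka sdr imta uqsei nuq vkbnc djvh ospqh izys
Hunk 2: at line 1 remove [sdr,imta,uqsei] add [syxa,jox] -> 9 lines: klj zyka syxa jox nuq vkbnc djvh ospqh izys
Hunk 3: at line 1 remove [syxa,jox,nuq] add [qhu] -> 7 lines: klj zyka qhu vkbnc djvh ospqh izys
Hunk 4: at line 3 remove [vkbnc,djvh] add [orvw] -> 6 lines: klj zyka qhu orvw ospqh izys
Hunk 5: at line 2 remove [orvw] add [pwmrx] -> 6 lines: klj zyka qhu pwmrx ospqh izys
Hunk 6: at line 1 remove [zyka,qhu,pwmrx] add [ljdro] -> 4 lines: klj ljdro ospqh izys
Hunk 7: at line 2 remove [ospqh] add [tji,sqsj,xmz] -> 6 lines: klj ljdro tji sqsj xmz izys
Final line count: 6

Answer: 6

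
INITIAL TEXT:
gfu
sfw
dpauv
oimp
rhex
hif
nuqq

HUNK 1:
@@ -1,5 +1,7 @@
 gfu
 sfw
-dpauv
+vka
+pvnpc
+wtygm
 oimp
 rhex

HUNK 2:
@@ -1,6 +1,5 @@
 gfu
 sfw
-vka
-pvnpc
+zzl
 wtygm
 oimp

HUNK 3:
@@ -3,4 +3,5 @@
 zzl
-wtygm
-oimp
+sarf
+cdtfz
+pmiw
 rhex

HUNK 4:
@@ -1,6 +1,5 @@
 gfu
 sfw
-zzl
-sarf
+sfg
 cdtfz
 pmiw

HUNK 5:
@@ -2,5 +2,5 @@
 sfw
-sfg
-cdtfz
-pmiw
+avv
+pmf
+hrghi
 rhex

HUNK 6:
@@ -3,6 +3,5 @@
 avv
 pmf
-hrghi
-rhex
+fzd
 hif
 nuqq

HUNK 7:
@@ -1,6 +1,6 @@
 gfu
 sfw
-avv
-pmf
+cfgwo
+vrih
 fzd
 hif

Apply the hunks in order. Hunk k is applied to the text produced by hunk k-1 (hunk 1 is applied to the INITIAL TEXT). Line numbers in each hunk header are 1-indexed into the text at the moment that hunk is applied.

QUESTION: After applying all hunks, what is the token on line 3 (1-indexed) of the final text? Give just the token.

Answer: cfgwo

Derivation:
Hunk 1: at line 1 remove [dpauv] add [vka,pvnpc,wtygm] -> 9 lines: gfu sfw vka pvnpc wtygm oimp rhex hif nuqq
Hunk 2: at line 1 remove [vka,pvnpc] add [zzl] -> 8 lines: gfu sfw zzl wtygm oimp rhex hif nuqq
Hunk 3: at line 3 remove [wtygm,oimp] add [sarf,cdtfz,pmiw] -> 9 lines: gfu sfw zzl sarf cdtfz pmiw rhex hif nuqq
Hunk 4: at line 1 remove [zzl,sarf] add [sfg] -> 8 lines: gfu sfw sfg cdtfz pmiw rhex hif nuqq
Hunk 5: at line 2 remove [sfg,cdtfz,pmiw] add [avv,pmf,hrghi] -> 8 lines: gfu sfw avv pmf hrghi rhex hif nuqq
Hunk 6: at line 3 remove [hrghi,rhex] add [fzd] -> 7 lines: gfu sfw avv pmf fzd hif nuqq
Hunk 7: at line 1 remove [avv,pmf] add [cfgwo,vrih] -> 7 lines: gfu sfw cfgwo vrih fzd hif nuqq
Final line 3: cfgwo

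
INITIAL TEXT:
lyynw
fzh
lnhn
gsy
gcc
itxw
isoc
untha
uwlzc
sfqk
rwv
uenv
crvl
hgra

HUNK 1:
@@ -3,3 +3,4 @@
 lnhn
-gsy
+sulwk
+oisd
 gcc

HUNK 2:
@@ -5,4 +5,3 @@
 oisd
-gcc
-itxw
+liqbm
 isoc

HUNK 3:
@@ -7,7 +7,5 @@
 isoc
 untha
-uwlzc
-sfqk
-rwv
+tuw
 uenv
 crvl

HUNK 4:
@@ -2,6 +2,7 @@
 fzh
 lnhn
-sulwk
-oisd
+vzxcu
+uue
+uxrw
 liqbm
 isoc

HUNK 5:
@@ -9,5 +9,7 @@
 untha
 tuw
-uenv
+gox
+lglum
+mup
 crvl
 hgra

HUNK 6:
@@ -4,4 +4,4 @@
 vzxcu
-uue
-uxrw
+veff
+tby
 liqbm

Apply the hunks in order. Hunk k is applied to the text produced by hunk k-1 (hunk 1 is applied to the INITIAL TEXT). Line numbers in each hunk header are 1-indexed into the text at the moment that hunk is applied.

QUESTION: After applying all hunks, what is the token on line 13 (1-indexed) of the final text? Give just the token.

Answer: mup

Derivation:
Hunk 1: at line 3 remove [gsy] add [sulwk,oisd] -> 15 lines: lyynw fzh lnhn sulwk oisd gcc itxw isoc untha uwlzc sfqk rwv uenv crvl hgra
Hunk 2: at line 5 remove [gcc,itxw] add [liqbm] -> 14 lines: lyynw fzh lnhn sulwk oisd liqbm isoc untha uwlzc sfqk rwv uenv crvl hgra
Hunk 3: at line 7 remove [uwlzc,sfqk,rwv] add [tuw] -> 12 lines: lyynw fzh lnhn sulwk oisd liqbm isoc untha tuw uenv crvl hgra
Hunk 4: at line 2 remove [sulwk,oisd] add [vzxcu,uue,uxrw] -> 13 lines: lyynw fzh lnhn vzxcu uue uxrw liqbm isoc untha tuw uenv crvl hgra
Hunk 5: at line 9 remove [uenv] add [gox,lglum,mup] -> 15 lines: lyynw fzh lnhn vzxcu uue uxrw liqbm isoc untha tuw gox lglum mup crvl hgra
Hunk 6: at line 4 remove [uue,uxrw] add [veff,tby] -> 15 lines: lyynw fzh lnhn vzxcu veff tby liqbm isoc untha tuw gox lglum mup crvl hgra
Final line 13: mup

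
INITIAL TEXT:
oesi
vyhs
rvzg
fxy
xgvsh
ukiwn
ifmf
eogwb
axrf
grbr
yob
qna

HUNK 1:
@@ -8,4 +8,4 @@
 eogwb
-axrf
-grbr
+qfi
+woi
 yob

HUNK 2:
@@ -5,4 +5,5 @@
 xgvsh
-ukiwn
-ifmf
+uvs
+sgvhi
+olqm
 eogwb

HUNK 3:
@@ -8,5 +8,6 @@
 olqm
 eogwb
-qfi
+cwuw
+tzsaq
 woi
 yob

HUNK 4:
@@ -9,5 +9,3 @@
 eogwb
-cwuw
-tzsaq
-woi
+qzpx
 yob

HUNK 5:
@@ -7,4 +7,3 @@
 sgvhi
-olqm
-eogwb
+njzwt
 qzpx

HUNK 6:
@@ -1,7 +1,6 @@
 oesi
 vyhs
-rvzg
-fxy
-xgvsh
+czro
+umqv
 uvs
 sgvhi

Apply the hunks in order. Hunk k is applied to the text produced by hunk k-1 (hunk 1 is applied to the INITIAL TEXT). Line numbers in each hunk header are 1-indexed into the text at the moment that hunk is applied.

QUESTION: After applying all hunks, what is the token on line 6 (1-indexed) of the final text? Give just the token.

Hunk 1: at line 8 remove [axrf,grbr] add [qfi,woi] -> 12 lines: oesi vyhs rvzg fxy xgvsh ukiwn ifmf eogwb qfi woi yob qna
Hunk 2: at line 5 remove [ukiwn,ifmf] add [uvs,sgvhi,olqm] -> 13 lines: oesi vyhs rvzg fxy xgvsh uvs sgvhi olqm eogwb qfi woi yob qna
Hunk 3: at line 8 remove [qfi] add [cwuw,tzsaq] -> 14 lines: oesi vyhs rvzg fxy xgvsh uvs sgvhi olqm eogwb cwuw tzsaq woi yob qna
Hunk 4: at line 9 remove [cwuw,tzsaq,woi] add [qzpx] -> 12 lines: oesi vyhs rvzg fxy xgvsh uvs sgvhi olqm eogwb qzpx yob qna
Hunk 5: at line 7 remove [olqm,eogwb] add [njzwt] -> 11 lines: oesi vyhs rvzg fxy xgvsh uvs sgvhi njzwt qzpx yob qna
Hunk 6: at line 1 remove [rvzg,fxy,xgvsh] add [czro,umqv] -> 10 lines: oesi vyhs czro umqv uvs sgvhi njzwt qzpx yob qna
Final line 6: sgvhi

Answer: sgvhi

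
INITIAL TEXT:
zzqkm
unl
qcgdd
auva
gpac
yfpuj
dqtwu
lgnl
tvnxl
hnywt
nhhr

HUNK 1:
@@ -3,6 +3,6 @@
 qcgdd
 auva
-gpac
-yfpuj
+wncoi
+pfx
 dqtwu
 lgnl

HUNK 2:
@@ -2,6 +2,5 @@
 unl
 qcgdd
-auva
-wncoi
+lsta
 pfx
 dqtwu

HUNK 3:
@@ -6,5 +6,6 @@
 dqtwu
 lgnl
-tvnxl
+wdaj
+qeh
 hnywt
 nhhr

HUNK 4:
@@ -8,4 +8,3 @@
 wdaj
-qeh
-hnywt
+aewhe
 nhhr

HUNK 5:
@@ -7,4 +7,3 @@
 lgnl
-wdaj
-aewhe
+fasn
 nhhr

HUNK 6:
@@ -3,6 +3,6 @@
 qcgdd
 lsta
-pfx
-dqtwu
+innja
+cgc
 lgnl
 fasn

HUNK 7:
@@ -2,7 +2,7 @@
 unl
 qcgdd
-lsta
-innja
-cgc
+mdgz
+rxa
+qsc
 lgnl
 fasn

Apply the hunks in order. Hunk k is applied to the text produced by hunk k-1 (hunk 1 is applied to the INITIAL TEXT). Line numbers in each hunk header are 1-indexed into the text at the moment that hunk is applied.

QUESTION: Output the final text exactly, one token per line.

Answer: zzqkm
unl
qcgdd
mdgz
rxa
qsc
lgnl
fasn
nhhr

Derivation:
Hunk 1: at line 3 remove [gpac,yfpuj] add [wncoi,pfx] -> 11 lines: zzqkm unl qcgdd auva wncoi pfx dqtwu lgnl tvnxl hnywt nhhr
Hunk 2: at line 2 remove [auva,wncoi] add [lsta] -> 10 lines: zzqkm unl qcgdd lsta pfx dqtwu lgnl tvnxl hnywt nhhr
Hunk 3: at line 6 remove [tvnxl] add [wdaj,qeh] -> 11 lines: zzqkm unl qcgdd lsta pfx dqtwu lgnl wdaj qeh hnywt nhhr
Hunk 4: at line 8 remove [qeh,hnywt] add [aewhe] -> 10 lines: zzqkm unl qcgdd lsta pfx dqtwu lgnl wdaj aewhe nhhr
Hunk 5: at line 7 remove [wdaj,aewhe] add [fasn] -> 9 lines: zzqkm unl qcgdd lsta pfx dqtwu lgnl fasn nhhr
Hunk 6: at line 3 remove [pfx,dqtwu] add [innja,cgc] -> 9 lines: zzqkm unl qcgdd lsta innja cgc lgnl fasn nhhr
Hunk 7: at line 2 remove [lsta,innja,cgc] add [mdgz,rxa,qsc] -> 9 lines: zzqkm unl qcgdd mdgz rxa qsc lgnl fasn nhhr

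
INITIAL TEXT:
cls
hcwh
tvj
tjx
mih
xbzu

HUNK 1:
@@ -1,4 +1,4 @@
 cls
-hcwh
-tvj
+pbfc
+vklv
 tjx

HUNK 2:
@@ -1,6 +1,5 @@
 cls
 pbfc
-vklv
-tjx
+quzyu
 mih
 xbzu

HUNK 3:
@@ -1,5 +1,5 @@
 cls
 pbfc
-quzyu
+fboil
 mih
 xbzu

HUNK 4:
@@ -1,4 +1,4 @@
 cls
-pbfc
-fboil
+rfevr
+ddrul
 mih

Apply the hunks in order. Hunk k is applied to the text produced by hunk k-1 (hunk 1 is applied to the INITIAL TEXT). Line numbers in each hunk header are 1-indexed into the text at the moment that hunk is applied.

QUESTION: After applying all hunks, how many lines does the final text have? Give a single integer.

Hunk 1: at line 1 remove [hcwh,tvj] add [pbfc,vklv] -> 6 lines: cls pbfc vklv tjx mih xbzu
Hunk 2: at line 1 remove [vklv,tjx] add [quzyu] -> 5 lines: cls pbfc quzyu mih xbzu
Hunk 3: at line 1 remove [quzyu] add [fboil] -> 5 lines: cls pbfc fboil mih xbzu
Hunk 4: at line 1 remove [pbfc,fboil] add [rfevr,ddrul] -> 5 lines: cls rfevr ddrul mih xbzu
Final line count: 5

Answer: 5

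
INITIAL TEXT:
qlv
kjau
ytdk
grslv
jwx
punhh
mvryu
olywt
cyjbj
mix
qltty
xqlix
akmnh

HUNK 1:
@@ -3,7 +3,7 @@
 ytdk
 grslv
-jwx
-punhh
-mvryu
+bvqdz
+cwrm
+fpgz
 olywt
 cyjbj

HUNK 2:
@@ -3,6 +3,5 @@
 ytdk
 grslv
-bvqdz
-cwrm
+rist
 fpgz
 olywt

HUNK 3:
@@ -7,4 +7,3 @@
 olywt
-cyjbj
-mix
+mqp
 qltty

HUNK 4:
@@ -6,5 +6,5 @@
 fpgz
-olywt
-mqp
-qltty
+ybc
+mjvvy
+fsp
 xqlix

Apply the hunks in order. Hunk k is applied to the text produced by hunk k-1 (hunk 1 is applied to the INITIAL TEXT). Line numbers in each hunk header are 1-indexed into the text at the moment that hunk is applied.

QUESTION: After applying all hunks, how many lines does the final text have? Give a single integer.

Answer: 11

Derivation:
Hunk 1: at line 3 remove [jwx,punhh,mvryu] add [bvqdz,cwrm,fpgz] -> 13 lines: qlv kjau ytdk grslv bvqdz cwrm fpgz olywt cyjbj mix qltty xqlix akmnh
Hunk 2: at line 3 remove [bvqdz,cwrm] add [rist] -> 12 lines: qlv kjau ytdk grslv rist fpgz olywt cyjbj mix qltty xqlix akmnh
Hunk 3: at line 7 remove [cyjbj,mix] add [mqp] -> 11 lines: qlv kjau ytdk grslv rist fpgz olywt mqp qltty xqlix akmnh
Hunk 4: at line 6 remove [olywt,mqp,qltty] add [ybc,mjvvy,fsp] -> 11 lines: qlv kjau ytdk grslv rist fpgz ybc mjvvy fsp xqlix akmnh
Final line count: 11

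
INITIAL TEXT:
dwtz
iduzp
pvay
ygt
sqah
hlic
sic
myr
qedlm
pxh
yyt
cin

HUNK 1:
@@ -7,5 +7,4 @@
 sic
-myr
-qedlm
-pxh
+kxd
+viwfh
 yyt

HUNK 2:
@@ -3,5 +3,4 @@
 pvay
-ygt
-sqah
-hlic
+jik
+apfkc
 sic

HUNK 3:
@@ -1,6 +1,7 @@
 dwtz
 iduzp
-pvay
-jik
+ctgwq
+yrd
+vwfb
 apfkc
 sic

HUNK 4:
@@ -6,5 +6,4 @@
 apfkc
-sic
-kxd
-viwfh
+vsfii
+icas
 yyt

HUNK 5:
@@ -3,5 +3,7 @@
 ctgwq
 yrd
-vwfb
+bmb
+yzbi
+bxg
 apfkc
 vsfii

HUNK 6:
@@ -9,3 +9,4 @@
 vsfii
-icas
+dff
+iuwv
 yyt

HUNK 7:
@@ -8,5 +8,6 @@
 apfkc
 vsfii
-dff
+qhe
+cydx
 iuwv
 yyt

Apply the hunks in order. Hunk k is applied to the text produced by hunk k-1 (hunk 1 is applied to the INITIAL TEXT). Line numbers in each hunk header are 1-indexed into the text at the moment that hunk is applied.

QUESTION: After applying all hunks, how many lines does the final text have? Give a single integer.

Hunk 1: at line 7 remove [myr,qedlm,pxh] add [kxd,viwfh] -> 11 lines: dwtz iduzp pvay ygt sqah hlic sic kxd viwfh yyt cin
Hunk 2: at line 3 remove [ygt,sqah,hlic] add [jik,apfkc] -> 10 lines: dwtz iduzp pvay jik apfkc sic kxd viwfh yyt cin
Hunk 3: at line 1 remove [pvay,jik] add [ctgwq,yrd,vwfb] -> 11 lines: dwtz iduzp ctgwq yrd vwfb apfkc sic kxd viwfh yyt cin
Hunk 4: at line 6 remove [sic,kxd,viwfh] add [vsfii,icas] -> 10 lines: dwtz iduzp ctgwq yrd vwfb apfkc vsfii icas yyt cin
Hunk 5: at line 3 remove [vwfb] add [bmb,yzbi,bxg] -> 12 lines: dwtz iduzp ctgwq yrd bmb yzbi bxg apfkc vsfii icas yyt cin
Hunk 6: at line 9 remove [icas] add [dff,iuwv] -> 13 lines: dwtz iduzp ctgwq yrd bmb yzbi bxg apfkc vsfii dff iuwv yyt cin
Hunk 7: at line 8 remove [dff] add [qhe,cydx] -> 14 lines: dwtz iduzp ctgwq yrd bmb yzbi bxg apfkc vsfii qhe cydx iuwv yyt cin
Final line count: 14

Answer: 14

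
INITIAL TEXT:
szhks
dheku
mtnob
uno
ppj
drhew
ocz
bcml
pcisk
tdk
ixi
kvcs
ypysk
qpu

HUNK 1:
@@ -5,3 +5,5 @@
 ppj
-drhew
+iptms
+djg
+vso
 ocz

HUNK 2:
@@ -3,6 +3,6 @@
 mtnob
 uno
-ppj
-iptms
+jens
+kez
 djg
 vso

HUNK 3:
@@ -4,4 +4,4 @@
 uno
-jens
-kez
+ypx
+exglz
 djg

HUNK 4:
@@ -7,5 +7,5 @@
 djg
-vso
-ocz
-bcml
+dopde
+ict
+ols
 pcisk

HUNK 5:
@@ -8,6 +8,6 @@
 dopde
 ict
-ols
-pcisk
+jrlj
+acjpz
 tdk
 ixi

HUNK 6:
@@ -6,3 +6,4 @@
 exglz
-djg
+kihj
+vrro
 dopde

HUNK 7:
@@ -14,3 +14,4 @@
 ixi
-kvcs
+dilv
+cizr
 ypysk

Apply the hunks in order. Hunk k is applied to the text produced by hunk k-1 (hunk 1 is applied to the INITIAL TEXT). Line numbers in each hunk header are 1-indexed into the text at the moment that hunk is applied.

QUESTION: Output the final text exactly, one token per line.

Hunk 1: at line 5 remove [drhew] add [iptms,djg,vso] -> 16 lines: szhks dheku mtnob uno ppj iptms djg vso ocz bcml pcisk tdk ixi kvcs ypysk qpu
Hunk 2: at line 3 remove [ppj,iptms] add [jens,kez] -> 16 lines: szhks dheku mtnob uno jens kez djg vso ocz bcml pcisk tdk ixi kvcs ypysk qpu
Hunk 3: at line 4 remove [jens,kez] add [ypx,exglz] -> 16 lines: szhks dheku mtnob uno ypx exglz djg vso ocz bcml pcisk tdk ixi kvcs ypysk qpu
Hunk 4: at line 7 remove [vso,ocz,bcml] add [dopde,ict,ols] -> 16 lines: szhks dheku mtnob uno ypx exglz djg dopde ict ols pcisk tdk ixi kvcs ypysk qpu
Hunk 5: at line 8 remove [ols,pcisk] add [jrlj,acjpz] -> 16 lines: szhks dheku mtnob uno ypx exglz djg dopde ict jrlj acjpz tdk ixi kvcs ypysk qpu
Hunk 6: at line 6 remove [djg] add [kihj,vrro] -> 17 lines: szhks dheku mtnob uno ypx exglz kihj vrro dopde ict jrlj acjpz tdk ixi kvcs ypysk qpu
Hunk 7: at line 14 remove [kvcs] add [dilv,cizr] -> 18 lines: szhks dheku mtnob uno ypx exglz kihj vrro dopde ict jrlj acjpz tdk ixi dilv cizr ypysk qpu

Answer: szhks
dheku
mtnob
uno
ypx
exglz
kihj
vrro
dopde
ict
jrlj
acjpz
tdk
ixi
dilv
cizr
ypysk
qpu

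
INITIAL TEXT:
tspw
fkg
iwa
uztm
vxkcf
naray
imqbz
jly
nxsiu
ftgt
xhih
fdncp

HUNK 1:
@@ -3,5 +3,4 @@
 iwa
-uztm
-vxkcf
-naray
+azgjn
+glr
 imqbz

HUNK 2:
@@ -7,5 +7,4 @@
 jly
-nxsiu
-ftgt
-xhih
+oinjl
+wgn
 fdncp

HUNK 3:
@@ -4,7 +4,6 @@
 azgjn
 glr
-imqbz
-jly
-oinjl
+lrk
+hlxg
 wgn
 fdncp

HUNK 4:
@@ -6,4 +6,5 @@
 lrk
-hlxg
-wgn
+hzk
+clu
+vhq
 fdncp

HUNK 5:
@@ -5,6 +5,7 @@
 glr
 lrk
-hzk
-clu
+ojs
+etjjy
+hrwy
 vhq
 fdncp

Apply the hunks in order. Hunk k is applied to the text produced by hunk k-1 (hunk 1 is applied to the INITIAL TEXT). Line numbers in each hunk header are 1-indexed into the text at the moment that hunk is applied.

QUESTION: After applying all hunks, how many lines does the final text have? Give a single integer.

Hunk 1: at line 3 remove [uztm,vxkcf,naray] add [azgjn,glr] -> 11 lines: tspw fkg iwa azgjn glr imqbz jly nxsiu ftgt xhih fdncp
Hunk 2: at line 7 remove [nxsiu,ftgt,xhih] add [oinjl,wgn] -> 10 lines: tspw fkg iwa azgjn glr imqbz jly oinjl wgn fdncp
Hunk 3: at line 4 remove [imqbz,jly,oinjl] add [lrk,hlxg] -> 9 lines: tspw fkg iwa azgjn glr lrk hlxg wgn fdncp
Hunk 4: at line 6 remove [hlxg,wgn] add [hzk,clu,vhq] -> 10 lines: tspw fkg iwa azgjn glr lrk hzk clu vhq fdncp
Hunk 5: at line 5 remove [hzk,clu] add [ojs,etjjy,hrwy] -> 11 lines: tspw fkg iwa azgjn glr lrk ojs etjjy hrwy vhq fdncp
Final line count: 11

Answer: 11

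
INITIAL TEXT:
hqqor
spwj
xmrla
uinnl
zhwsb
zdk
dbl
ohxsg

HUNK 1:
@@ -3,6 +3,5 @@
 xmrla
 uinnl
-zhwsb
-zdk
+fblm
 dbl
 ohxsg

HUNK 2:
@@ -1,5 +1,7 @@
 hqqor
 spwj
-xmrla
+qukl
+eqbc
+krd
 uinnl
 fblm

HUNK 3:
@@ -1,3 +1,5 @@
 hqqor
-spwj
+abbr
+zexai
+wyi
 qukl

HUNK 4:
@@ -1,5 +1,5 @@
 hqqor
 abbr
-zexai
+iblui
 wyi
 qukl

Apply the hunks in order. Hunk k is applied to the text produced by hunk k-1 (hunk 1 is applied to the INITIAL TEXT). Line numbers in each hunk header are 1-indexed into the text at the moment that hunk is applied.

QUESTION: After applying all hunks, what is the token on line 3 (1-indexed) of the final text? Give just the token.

Answer: iblui

Derivation:
Hunk 1: at line 3 remove [zhwsb,zdk] add [fblm] -> 7 lines: hqqor spwj xmrla uinnl fblm dbl ohxsg
Hunk 2: at line 1 remove [xmrla] add [qukl,eqbc,krd] -> 9 lines: hqqor spwj qukl eqbc krd uinnl fblm dbl ohxsg
Hunk 3: at line 1 remove [spwj] add [abbr,zexai,wyi] -> 11 lines: hqqor abbr zexai wyi qukl eqbc krd uinnl fblm dbl ohxsg
Hunk 4: at line 1 remove [zexai] add [iblui] -> 11 lines: hqqor abbr iblui wyi qukl eqbc krd uinnl fblm dbl ohxsg
Final line 3: iblui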